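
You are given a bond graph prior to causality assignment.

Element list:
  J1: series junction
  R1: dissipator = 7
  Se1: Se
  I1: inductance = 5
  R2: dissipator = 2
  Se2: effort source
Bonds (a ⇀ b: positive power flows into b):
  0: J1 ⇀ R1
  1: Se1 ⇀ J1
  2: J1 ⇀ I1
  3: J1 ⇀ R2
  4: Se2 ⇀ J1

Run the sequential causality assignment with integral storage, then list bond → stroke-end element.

b1 →J1  (Se1 (Se) sets effort on bond)
b4 →J1  (source Se2 imposes e)
b2 →I1  (I1 integral (f out))
b0 →J1  (1-jn J1 has f-setter on 2)
b3 →J1  (J1 flow already set via bond 2)

β0 stroke→J1
β1 stroke→J1
β2 stroke→I1
β3 stroke→J1
β4 stroke→J1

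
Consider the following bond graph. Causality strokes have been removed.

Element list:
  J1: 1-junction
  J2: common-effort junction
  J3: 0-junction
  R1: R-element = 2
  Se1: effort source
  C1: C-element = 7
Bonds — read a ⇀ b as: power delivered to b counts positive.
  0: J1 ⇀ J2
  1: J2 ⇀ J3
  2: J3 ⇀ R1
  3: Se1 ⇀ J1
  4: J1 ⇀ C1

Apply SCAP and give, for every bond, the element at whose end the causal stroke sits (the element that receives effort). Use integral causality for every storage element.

β0 →J2
β1 →J3
β2 →R1
β3 →J1
β4 →J1

#3 stroke at J1  (Se1 fixes effort; stroke away)
#4 stroke at J1  (C1 outputs effort q/C1)
#0 stroke at J2  (only one flow-in slot at J1)
#1 stroke at J3  (J2: bond 0 brought effort, rest push out)
#2 stroke at R1  (J3: bond 1 brought effort, rest push out)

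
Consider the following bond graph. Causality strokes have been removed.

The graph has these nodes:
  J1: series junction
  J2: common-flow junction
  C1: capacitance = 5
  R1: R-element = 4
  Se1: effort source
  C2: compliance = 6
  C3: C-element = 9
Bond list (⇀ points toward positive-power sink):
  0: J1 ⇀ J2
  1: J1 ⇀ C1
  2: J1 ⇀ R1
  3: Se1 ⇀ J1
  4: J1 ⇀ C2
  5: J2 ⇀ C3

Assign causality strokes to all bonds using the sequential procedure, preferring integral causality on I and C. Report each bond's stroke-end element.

β3 stroke at J1  (Se1: effort source, stroke at far end)
β1 stroke at J1  (C1 outputs effort q/C1)
β4 stroke at J1  (C2 integral (e out))
β5 stroke at J2  (C3: C, integral causality)
β0 stroke at J1  (J2: last free bond brings flow in)
β2 stroke at R1  (J1 needs exactly one f-in)

b0 |J1
b1 |J1
b2 |R1
b3 |J1
b4 |J1
b5 |J2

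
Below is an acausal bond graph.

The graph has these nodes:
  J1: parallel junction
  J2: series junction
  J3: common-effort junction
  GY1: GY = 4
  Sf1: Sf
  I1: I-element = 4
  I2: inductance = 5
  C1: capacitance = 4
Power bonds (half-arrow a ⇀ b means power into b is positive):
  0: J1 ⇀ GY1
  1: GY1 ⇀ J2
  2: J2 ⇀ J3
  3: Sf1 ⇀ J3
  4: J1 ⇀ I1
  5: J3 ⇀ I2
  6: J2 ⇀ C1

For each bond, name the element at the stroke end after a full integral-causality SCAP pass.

b0 stroke at J1
b1 stroke at J2
b2 stroke at J3
b3 stroke at Sf1
b4 stroke at I1
b5 stroke at I2
b6 stroke at J2

b3 stroke at Sf1  (Sf1: flow source, stroke at near end)
b4 stroke at I1  (I1: I, integral causality)
b0 stroke at J1  (J1 needs exactly one e-in)
b1 stroke at J2  (through GY1, causality inverts; strokes same side of GY1)
b5 stroke at I2  (prefer integral on I2)
b2 stroke at J3  (closing 0-jn rule on J3)
b6 stroke at J2  (common-f at J2 fixed by 2)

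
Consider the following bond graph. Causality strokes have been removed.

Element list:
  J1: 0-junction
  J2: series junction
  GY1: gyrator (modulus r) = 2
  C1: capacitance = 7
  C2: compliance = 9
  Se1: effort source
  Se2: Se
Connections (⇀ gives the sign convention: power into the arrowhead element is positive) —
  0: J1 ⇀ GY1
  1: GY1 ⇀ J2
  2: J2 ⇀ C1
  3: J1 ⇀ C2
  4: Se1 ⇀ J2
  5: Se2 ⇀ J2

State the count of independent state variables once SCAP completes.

β4 |J2  (Se1 (Se) sets effort on bond)
β5 |J2  (source Se2 imposes e)
β2 |J2  (C1 outputs effort q/C1)
β1 |GY1  (J2 needs exactly one f-in)
β0 |GY1  (GY1 both-in/both-out from 1)
β3 |J1  (closing 0-jn rule on J1)

2  (C1, C2 all integral)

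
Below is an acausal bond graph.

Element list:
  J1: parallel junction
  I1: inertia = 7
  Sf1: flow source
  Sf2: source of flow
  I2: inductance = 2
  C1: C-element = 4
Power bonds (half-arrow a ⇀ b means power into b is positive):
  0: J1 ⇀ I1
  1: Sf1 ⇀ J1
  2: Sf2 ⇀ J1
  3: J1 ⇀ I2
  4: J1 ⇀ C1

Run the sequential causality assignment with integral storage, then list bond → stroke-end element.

#1 stroke→Sf1  (Sf1 (Sf) sets flow on bond)
#2 stroke→Sf2  (Sf2 fixes flow; stroke at Sf2)
#0 stroke→I1  (I1 outputs flow p/I1)
#3 stroke→I2  (I2 integral (f out))
#4 stroke→J1  (closing 0-jn rule on J1)

β0 stroke at I1
β1 stroke at Sf1
β2 stroke at Sf2
β3 stroke at I2
β4 stroke at J1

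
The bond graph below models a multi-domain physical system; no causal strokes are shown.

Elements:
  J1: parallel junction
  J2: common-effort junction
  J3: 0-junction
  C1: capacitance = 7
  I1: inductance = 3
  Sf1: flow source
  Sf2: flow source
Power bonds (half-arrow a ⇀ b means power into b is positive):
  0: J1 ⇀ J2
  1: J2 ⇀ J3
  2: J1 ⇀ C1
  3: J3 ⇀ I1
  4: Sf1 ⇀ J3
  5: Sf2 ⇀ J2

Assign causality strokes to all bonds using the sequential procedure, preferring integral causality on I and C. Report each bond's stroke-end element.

bond 4 stroke at Sf1  (Sf1 fixes flow; stroke at Sf1)
bond 5 stroke at Sf2  (Sf2 fixes flow; stroke at Sf2)
bond 2 stroke at J1  (C1 outputs effort q/C1)
bond 0 stroke at J2  (J1: bond 2 brought effort, rest push out)
bond 1 stroke at J3  (common-e at J2 fixed by 0)
bond 3 stroke at I1  (common-e at J3 fixed by 1)

b0 stroke→J2
b1 stroke→J3
b2 stroke→J1
b3 stroke→I1
b4 stroke→Sf1
b5 stroke→Sf2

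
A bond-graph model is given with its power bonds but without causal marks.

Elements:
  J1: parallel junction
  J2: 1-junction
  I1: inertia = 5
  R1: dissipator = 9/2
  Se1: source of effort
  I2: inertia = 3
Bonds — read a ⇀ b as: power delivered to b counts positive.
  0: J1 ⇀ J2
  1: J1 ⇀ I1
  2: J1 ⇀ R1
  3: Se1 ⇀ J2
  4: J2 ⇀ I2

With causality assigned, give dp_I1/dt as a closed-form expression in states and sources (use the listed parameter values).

dp_I1/dt = -9*p_I1/10 - 3*p_I2/2

β3 stroke at J2  (Se1 (Se) sets effort on bond)
β1 stroke at I1  (I1 outputs flow p/I1)
β4 stroke at I2  (I2 outputs flow p/I2)
β0 stroke at J2  (J2: bond 4 brought flow, rest push out)
β2 stroke at J1  (J1 needs exactly one e-in)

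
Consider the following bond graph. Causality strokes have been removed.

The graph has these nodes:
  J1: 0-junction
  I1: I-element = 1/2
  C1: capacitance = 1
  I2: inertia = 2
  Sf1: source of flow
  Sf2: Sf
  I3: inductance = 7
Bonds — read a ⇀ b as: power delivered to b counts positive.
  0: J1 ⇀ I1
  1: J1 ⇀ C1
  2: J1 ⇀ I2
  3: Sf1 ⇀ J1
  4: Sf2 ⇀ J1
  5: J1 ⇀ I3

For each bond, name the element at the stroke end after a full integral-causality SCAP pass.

β0 →I1
β1 →J1
β2 →I2
β3 →Sf1
β4 →Sf2
β5 →I3

#3 stroke at Sf1  (Sf1 fixes flow; stroke at Sf1)
#4 stroke at Sf2  (Sf2 fixes flow; stroke at Sf2)
#0 stroke at I1  (I1: I, integral causality)
#1 stroke at J1  (C1 outputs effort q/C1)
#2 stroke at I2  (0-jn J1 has e-setter on 1)
#5 stroke at I3  (common-e at J1 fixed by 1)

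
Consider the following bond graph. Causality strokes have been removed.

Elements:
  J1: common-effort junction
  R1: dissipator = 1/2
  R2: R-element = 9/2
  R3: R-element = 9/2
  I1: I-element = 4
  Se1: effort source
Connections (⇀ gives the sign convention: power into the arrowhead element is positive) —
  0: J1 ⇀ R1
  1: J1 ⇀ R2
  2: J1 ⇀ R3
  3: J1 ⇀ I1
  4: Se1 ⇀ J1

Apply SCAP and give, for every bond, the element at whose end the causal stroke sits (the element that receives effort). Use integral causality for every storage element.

#4 |J1  (source Se1 imposes e)
#0 |R1  (0-jn J1 has e-setter on 4)
#1 |R2  (0-jn J1 has e-setter on 4)
#2 |R3  (J1: bond 4 brought effort, rest push out)
#3 |I1  (common-e at J1 fixed by 4)

b0 |R1
b1 |R2
b2 |R3
b3 |I1
b4 |J1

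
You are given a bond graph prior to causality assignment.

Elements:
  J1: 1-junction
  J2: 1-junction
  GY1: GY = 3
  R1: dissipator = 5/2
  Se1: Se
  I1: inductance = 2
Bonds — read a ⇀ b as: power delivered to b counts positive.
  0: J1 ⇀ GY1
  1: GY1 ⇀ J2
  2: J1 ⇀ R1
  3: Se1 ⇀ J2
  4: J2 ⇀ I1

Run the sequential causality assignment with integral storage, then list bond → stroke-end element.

β3 stroke→J2  (Se1 fixes effort; stroke away)
β4 stroke→I1  (prefer integral on I1)
β1 stroke→J2  (common-f at J2 fixed by 4)
β0 stroke→J1  (GY1: gyrator matches bond 1)
β2 stroke→R1  (J1 needs exactly one f-in)

β0 →J1
β1 →J2
β2 →R1
β3 →J2
β4 →I1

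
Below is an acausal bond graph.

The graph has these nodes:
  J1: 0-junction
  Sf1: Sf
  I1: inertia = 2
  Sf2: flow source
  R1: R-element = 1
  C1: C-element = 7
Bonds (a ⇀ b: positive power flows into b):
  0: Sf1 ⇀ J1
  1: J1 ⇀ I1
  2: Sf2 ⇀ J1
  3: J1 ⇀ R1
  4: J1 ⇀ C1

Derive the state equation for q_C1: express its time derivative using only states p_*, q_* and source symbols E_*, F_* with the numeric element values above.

bond 0 stroke→Sf1  (Sf1 (Sf) sets flow on bond)
bond 2 stroke→Sf2  (Sf2 fixes flow; stroke at Sf2)
bond 1 stroke→I1  (I1: I, integral causality)
bond 4 stroke→J1  (C1: C, integral causality)
bond 3 stroke→R1  (J1: bond 4 brought effort, rest push out)

dq_C1/dt = F_Sf1 + F_Sf2 - p_I1/2 - q_C1/7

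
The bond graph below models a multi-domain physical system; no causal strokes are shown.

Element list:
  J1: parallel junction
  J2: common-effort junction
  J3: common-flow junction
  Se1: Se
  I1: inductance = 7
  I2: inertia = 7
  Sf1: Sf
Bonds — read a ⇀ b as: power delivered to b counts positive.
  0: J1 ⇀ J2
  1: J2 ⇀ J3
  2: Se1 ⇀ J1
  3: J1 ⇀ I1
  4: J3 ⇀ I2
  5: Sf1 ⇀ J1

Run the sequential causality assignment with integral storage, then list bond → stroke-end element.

#2 stroke at J1  (Se1: effort source, stroke at far end)
#5 stroke at Sf1  (Sf1 (Sf) sets flow on bond)
#0 stroke at J2  (J1: bond 2 brought effort, rest push out)
#3 stroke at I1  (J1: bond 2 brought effort, rest push out)
#1 stroke at J3  (common-e at J2 fixed by 0)
#4 stroke at I2  (J3: last free bond brings flow in)

#0 stroke at J2
#1 stroke at J3
#2 stroke at J1
#3 stroke at I1
#4 stroke at I2
#5 stroke at Sf1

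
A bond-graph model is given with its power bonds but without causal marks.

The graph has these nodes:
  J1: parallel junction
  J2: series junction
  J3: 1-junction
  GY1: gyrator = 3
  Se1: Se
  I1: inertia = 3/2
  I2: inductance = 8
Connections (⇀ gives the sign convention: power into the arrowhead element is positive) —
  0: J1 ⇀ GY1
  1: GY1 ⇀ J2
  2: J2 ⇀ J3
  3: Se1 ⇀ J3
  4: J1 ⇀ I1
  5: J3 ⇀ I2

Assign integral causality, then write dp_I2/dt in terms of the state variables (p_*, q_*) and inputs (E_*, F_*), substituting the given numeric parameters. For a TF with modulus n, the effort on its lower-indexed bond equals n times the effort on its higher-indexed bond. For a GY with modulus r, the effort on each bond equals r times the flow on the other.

bond 3 stroke at J3  (Se1: effort source, stroke at far end)
bond 4 stroke at I1  (I1 outputs flow p/I1)
bond 0 stroke at J1  (J1 needs exactly one e-in)
bond 1 stroke at J2  (GY GY1: same side as bond 0)
bond 2 stroke at J3  (only one flow-in slot at J2)
bond 5 stroke at I2  (J3: last free bond brings flow in)

dp_I2/dt = E_Se1 - 2*p_I1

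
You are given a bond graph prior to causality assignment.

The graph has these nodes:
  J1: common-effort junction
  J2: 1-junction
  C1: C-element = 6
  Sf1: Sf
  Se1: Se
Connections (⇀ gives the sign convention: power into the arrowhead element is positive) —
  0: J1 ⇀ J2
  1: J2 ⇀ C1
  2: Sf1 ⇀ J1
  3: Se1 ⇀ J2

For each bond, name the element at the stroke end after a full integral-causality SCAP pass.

b2 |Sf1  (Sf1: flow source, stroke at near end)
b3 |J2  (Se1: effort source, stroke at far end)
b0 |J1  (J1 needs exactly one e-in)
b1 |J2  (J2: bond 0 brought flow, rest push out)

bond 0 |J1
bond 1 |J2
bond 2 |Sf1
bond 3 |J2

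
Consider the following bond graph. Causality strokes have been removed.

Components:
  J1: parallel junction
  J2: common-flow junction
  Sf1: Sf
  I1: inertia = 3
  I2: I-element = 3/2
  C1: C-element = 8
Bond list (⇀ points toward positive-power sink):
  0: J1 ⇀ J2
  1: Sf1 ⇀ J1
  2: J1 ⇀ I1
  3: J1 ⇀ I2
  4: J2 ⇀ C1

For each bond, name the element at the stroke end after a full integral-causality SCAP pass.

#1 →Sf1  (Sf1 (Sf) sets flow on bond)
#2 →I1  (I1 integral (f out))
#3 →I2  (I2 integral (f out))
#0 →J1  (only one effort-in slot at J1)
#4 →J2  (J2: bond 0 brought flow, rest push out)

#0 →J1
#1 →Sf1
#2 →I1
#3 →I2
#4 →J2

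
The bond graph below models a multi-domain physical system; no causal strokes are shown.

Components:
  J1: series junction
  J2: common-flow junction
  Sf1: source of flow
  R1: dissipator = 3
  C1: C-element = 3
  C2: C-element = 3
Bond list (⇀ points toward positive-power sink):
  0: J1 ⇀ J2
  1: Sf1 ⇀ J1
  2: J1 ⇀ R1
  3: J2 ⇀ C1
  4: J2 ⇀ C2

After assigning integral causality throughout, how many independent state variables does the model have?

2  (C1, C2 all integral)

bond 1 →Sf1  (Sf1 (Sf) sets flow on bond)
bond 0 →J1  (1-jn J1 has f-setter on 1)
bond 2 →J1  (J1 flow already set via bond 1)
bond 3 →J2  (J2 flow already set via bond 0)
bond 4 →J2  (J2 flow already set via bond 0)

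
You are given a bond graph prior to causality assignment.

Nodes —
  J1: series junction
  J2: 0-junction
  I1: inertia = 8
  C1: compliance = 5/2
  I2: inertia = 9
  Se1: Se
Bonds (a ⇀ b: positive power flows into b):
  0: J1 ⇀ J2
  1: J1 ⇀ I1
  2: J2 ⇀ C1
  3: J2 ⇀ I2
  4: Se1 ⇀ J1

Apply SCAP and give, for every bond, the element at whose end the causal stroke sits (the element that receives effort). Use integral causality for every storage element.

β4 stroke→J1  (Se1: effort source, stroke at far end)
β1 stroke→I1  (I1: I, integral causality)
β0 stroke→J1  (J1 flow already set via bond 1)
β2 stroke→J2  (C1 outputs effort q/C1)
β3 stroke→I2  (common-e at J2 fixed by 2)

b0 →J1
b1 →I1
b2 →J2
b3 →I2
b4 →J1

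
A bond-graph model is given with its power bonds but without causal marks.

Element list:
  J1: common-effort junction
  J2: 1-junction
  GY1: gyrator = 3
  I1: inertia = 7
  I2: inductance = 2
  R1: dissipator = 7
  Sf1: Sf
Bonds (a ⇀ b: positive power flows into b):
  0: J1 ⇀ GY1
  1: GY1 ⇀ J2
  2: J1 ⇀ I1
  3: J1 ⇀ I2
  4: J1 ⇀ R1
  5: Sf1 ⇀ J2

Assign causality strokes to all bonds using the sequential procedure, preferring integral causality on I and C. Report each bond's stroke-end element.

#0 |J1
#1 |J2
#2 |I1
#3 |I2
#4 |R1
#5 |Sf1

b5 stroke at Sf1  (Sf1: flow source, stroke at near end)
b1 stroke at J2  (J2: bond 5 brought flow, rest push out)
b0 stroke at J1  (GY1: gyrator matches bond 1)
b2 stroke at I1  (J1: bond 0 brought effort, rest push out)
b3 stroke at I2  (0-jn J1 has e-setter on 0)
b4 stroke at R1  (J1: bond 0 brought effort, rest push out)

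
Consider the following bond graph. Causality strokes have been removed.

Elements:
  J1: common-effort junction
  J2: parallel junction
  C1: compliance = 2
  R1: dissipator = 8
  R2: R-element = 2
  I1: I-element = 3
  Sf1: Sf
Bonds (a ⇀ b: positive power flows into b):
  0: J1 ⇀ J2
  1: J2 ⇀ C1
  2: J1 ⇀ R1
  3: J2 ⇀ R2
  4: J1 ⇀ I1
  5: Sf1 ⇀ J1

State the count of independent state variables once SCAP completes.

b5 stroke→Sf1  (source Sf1 imposes f)
b1 stroke→J2  (prefer integral on C1)
b0 stroke→J1  (0-jn J2 has e-setter on 1)
b3 stroke→R2  (0-jn J2 has e-setter on 1)
b2 stroke→R1  (0-jn J1 has e-setter on 0)
b4 stroke→I1  (J1: bond 0 brought effort, rest push out)

2  (C1, I1 all integral)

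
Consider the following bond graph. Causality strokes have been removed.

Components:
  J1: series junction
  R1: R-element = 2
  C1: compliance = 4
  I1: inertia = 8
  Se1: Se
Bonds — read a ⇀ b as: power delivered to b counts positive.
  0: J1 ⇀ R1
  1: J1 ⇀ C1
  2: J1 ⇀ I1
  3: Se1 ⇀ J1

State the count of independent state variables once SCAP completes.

b3 stroke at J1  (Se1 fixes effort; stroke away)
b1 stroke at J1  (C1: C, integral causality)
b2 stroke at I1  (I1: I, integral causality)
b0 stroke at J1  (1-jn J1 has f-setter on 2)

2  (C1, I1 all integral)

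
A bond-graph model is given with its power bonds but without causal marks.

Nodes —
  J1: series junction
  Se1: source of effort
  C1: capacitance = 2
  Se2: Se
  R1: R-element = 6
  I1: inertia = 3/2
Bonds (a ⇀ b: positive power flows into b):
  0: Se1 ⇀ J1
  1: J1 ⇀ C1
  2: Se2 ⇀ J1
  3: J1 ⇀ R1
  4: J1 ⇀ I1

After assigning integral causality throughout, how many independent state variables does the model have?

β0 |J1  (Se1 fixes effort; stroke away)
β2 |J1  (Se2 (Se) sets effort on bond)
β1 |J1  (prefer integral on C1)
β4 |I1  (I1 integral (f out))
β3 |J1  (J1: bond 4 brought flow, rest push out)

2  (C1, I1 all integral)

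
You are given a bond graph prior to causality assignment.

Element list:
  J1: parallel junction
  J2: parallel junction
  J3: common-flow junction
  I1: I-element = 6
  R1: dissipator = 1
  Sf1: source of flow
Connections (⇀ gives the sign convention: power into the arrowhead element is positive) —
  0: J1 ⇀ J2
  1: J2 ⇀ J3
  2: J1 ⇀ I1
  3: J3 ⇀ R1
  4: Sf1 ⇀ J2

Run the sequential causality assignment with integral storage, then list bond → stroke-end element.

β0 stroke at J1
β1 stroke at J2
β2 stroke at I1
β3 stroke at J3
β4 stroke at Sf1

β4 stroke→Sf1  (Sf1 fixes flow; stroke at Sf1)
β2 stroke→I1  (I1 integral (f out))
β0 stroke→J1  (J1: last free bond brings effort in)
β1 stroke→J2  (only one effort-in slot at J2)
β3 stroke→J3  (1-jn J3 has f-setter on 1)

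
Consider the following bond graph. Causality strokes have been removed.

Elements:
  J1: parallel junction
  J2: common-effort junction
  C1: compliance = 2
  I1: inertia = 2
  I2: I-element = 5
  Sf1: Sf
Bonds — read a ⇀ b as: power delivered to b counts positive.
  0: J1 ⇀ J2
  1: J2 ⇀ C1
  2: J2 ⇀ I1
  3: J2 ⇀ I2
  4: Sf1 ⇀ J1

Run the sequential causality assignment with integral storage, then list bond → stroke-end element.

bond 0 stroke at J1
bond 1 stroke at J2
bond 2 stroke at I1
bond 3 stroke at I2
bond 4 stroke at Sf1

b4 stroke at Sf1  (source Sf1 imposes f)
b0 stroke at J1  (J1 needs exactly one e-in)
b1 stroke at J2  (prefer integral on C1)
b2 stroke at I1  (J2: bond 1 brought effort, rest push out)
b3 stroke at I2  (J2 effort already set via bond 1)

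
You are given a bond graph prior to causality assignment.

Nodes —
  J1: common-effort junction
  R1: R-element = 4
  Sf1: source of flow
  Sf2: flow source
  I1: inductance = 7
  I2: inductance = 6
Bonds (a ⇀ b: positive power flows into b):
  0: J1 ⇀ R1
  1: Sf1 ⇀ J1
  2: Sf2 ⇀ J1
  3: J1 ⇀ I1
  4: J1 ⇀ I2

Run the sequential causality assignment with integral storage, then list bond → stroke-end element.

β1 stroke→Sf1  (Sf1 fixes flow; stroke at Sf1)
β2 stroke→Sf2  (Sf2: flow source, stroke at near end)
β3 stroke→I1  (prefer integral on I1)
β4 stroke→I2  (I2 outputs flow p/I2)
β0 stroke→J1  (J1 needs exactly one e-in)

bond 0 stroke→J1
bond 1 stroke→Sf1
bond 2 stroke→Sf2
bond 3 stroke→I1
bond 4 stroke→I2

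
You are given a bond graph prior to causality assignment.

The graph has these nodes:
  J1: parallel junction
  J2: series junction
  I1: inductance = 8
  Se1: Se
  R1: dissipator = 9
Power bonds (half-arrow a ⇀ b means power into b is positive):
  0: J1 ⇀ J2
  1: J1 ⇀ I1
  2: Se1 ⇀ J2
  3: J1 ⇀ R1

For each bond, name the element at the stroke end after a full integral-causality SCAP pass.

#2 |J2  (Se1 fixes effort; stroke away)
#0 |J1  (J2 needs exactly one f-in)
#1 |I1  (J1: bond 0 brought effort, rest push out)
#3 |R1  (0-jn J1 has e-setter on 0)

β0 |J1
β1 |I1
β2 |J2
β3 |R1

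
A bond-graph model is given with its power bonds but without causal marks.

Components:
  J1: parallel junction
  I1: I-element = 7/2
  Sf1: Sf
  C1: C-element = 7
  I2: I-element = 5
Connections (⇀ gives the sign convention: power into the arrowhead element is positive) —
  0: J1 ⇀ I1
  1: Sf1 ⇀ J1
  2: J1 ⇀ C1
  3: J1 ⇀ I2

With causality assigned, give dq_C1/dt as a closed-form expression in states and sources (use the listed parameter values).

dq_C1/dt = F_Sf1 - 2*p_I1/7 - p_I2/5

b1 |Sf1  (Sf1 fixes flow; stroke at Sf1)
b0 |I1  (prefer integral on I1)
b2 |J1  (prefer integral on C1)
b3 |I2  (J1 effort already set via bond 2)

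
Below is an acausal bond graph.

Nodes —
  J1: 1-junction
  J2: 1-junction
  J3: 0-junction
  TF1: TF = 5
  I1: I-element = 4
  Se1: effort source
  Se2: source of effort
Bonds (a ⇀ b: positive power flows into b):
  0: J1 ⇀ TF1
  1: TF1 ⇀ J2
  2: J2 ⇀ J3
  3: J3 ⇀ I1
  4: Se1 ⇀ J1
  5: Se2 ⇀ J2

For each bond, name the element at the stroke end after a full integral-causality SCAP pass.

β0 →TF1
β1 →J2
β2 →J3
β3 →I1
β4 →J1
β5 →J2

b4 stroke at J1  (Se1 (Se) sets effort on bond)
b5 stroke at J2  (Se2 (Se) sets effort on bond)
b0 stroke at TF1  (only one flow-in slot at J1)
b1 stroke at J2  (TF1 one-in-one-out from 0)
b2 stroke at J3  (J2 needs exactly one f-in)
b3 stroke at I1  (J3: bond 2 brought effort, rest push out)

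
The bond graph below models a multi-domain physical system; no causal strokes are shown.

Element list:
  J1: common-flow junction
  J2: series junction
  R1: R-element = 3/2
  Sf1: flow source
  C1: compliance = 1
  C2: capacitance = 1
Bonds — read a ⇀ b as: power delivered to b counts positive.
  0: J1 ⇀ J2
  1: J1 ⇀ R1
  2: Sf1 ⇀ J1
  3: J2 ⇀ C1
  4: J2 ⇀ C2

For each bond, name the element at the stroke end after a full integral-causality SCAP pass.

β0 stroke at J1
β1 stroke at J1
β2 stroke at Sf1
β3 stroke at J2
β4 stroke at J2

bond 2 stroke at Sf1  (Sf1: flow source, stroke at near end)
bond 0 stroke at J1  (J1: bond 2 brought flow, rest push out)
bond 1 stroke at J1  (J1 flow already set via bond 2)
bond 3 stroke at J2  (J2: bond 0 brought flow, rest push out)
bond 4 stroke at J2  (common-f at J2 fixed by 0)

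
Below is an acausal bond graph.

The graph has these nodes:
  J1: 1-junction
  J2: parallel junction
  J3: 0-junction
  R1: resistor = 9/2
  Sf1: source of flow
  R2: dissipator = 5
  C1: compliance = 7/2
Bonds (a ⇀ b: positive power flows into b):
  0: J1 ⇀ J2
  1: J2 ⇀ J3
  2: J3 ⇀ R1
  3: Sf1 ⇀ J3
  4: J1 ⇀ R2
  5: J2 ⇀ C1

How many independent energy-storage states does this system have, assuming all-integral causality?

β3 stroke→Sf1  (source Sf1 imposes f)
β5 stroke→J2  (C1 integral (e out))
β0 stroke→J1  (J2 effort already set via bond 5)
β1 stroke→J3  (0-jn J2 has e-setter on 5)
β2 stroke→R1  (J3 effort already set via bond 1)
β4 stroke→R2  (J1 needs exactly one f-in)

1  (C1 all integral)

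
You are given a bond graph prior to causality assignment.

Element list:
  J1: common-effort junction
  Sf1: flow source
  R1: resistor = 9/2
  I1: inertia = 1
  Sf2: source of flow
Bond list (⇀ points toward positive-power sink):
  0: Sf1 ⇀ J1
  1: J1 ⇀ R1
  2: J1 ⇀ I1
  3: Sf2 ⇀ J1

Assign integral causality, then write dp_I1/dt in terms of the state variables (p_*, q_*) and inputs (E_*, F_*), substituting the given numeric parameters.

dp_I1/dt = 9*F_Sf1/2 + 9*F_Sf2/2 - 9*p_I1/2

b0 stroke→Sf1  (Sf1 fixes flow; stroke at Sf1)
b3 stroke→Sf2  (source Sf2 imposes f)
b2 stroke→I1  (I1 integral (f out))
b1 stroke→J1  (only one effort-in slot at J1)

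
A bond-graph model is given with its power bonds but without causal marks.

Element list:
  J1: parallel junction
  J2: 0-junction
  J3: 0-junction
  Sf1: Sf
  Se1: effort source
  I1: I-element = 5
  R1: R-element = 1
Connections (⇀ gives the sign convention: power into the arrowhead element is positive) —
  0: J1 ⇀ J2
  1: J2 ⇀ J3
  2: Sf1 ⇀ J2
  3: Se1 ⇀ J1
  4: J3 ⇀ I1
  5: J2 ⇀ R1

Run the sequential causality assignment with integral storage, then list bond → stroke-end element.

#0 stroke at J2
#1 stroke at J3
#2 stroke at Sf1
#3 stroke at J1
#4 stroke at I1
#5 stroke at R1

#2 |Sf1  (Sf1 fixes flow; stroke at Sf1)
#3 |J1  (Se1: effort source, stroke at far end)
#0 |J2  (J1: bond 3 brought effort, rest push out)
#1 |J3  (J2 effort already set via bond 0)
#5 |R1  (J2 effort already set via bond 0)
#4 |I1  (J3 effort already set via bond 1)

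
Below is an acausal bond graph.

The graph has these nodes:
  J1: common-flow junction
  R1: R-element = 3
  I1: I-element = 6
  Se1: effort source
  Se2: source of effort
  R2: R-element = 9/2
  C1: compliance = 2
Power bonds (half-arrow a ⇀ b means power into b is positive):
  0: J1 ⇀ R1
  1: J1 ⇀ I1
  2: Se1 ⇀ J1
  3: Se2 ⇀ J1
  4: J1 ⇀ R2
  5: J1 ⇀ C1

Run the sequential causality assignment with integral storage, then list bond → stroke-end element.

bond 2 stroke→J1  (Se1 fixes effort; stroke away)
bond 3 stroke→J1  (Se2 (Se) sets effort on bond)
bond 1 stroke→I1  (prefer integral on I1)
bond 0 stroke→J1  (J1: bond 1 brought flow, rest push out)
bond 4 stroke→J1  (1-jn J1 has f-setter on 1)
bond 5 stroke→J1  (1-jn J1 has f-setter on 1)

#0 stroke→J1
#1 stroke→I1
#2 stroke→J1
#3 stroke→J1
#4 stroke→J1
#5 stroke→J1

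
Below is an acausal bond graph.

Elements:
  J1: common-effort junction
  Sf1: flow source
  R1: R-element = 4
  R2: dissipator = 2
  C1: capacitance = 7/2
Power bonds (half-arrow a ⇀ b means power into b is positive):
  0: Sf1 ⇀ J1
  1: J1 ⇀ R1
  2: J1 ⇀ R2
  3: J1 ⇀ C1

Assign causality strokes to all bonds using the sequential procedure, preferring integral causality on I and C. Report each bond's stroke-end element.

bond 0 stroke→Sf1  (source Sf1 imposes f)
bond 3 stroke→J1  (prefer integral on C1)
bond 1 stroke→R1  (common-e at J1 fixed by 3)
bond 2 stroke→R2  (J1 effort already set via bond 3)

b0 |Sf1
b1 |R1
b2 |R2
b3 |J1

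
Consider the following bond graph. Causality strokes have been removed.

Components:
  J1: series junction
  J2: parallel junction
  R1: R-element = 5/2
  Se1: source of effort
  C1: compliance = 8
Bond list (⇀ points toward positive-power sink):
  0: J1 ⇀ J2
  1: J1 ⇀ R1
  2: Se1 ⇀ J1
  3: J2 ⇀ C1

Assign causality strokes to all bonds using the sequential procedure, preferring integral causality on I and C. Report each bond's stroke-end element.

β0 stroke at J1
β1 stroke at R1
β2 stroke at J1
β3 stroke at J2

b2 stroke at J1  (Se1 fixes effort; stroke away)
b3 stroke at J2  (C1: C, integral causality)
b0 stroke at J1  (J2 effort already set via bond 3)
b1 stroke at R1  (J1 needs exactly one f-in)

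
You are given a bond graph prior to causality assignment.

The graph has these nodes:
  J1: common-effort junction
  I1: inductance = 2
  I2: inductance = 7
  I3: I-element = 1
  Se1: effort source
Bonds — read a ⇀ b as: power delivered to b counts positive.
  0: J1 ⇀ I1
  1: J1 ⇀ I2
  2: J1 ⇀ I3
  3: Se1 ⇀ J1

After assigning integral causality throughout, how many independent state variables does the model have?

3  (I1, I2, I3 all integral)

#3 stroke at J1  (Se1 (Se) sets effort on bond)
#0 stroke at I1  (J1: bond 3 brought effort, rest push out)
#1 stroke at I2  (J1: bond 3 brought effort, rest push out)
#2 stroke at I3  (0-jn J1 has e-setter on 3)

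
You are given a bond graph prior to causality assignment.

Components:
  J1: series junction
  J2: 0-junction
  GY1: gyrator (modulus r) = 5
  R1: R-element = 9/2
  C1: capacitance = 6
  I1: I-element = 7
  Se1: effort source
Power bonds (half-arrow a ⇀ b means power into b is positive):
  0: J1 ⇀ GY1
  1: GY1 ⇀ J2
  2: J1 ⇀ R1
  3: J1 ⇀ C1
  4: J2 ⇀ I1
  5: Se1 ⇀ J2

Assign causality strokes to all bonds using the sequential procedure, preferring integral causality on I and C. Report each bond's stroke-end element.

#5 |J2  (source Se1 imposes e)
#1 |GY1  (0-jn J2 has e-setter on 5)
#4 |I1  (J2 effort already set via bond 5)
#0 |GY1  (GY1: gyrator matches bond 1)
#2 |J1  (common-f at J1 fixed by 0)
#3 |J1  (1-jn J1 has f-setter on 0)

b0 |GY1
b1 |GY1
b2 |J1
b3 |J1
b4 |I1
b5 |J2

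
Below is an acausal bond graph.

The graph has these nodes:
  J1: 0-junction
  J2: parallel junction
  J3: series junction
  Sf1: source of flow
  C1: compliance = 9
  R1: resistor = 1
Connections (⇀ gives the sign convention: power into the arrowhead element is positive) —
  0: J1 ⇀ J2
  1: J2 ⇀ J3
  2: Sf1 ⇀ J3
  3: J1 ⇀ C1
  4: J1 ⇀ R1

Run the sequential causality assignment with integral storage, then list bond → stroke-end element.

β2 |Sf1  (Sf1 (Sf) sets flow on bond)
β1 |J3  (1-jn J3 has f-setter on 2)
β0 |J2  (J2 needs exactly one e-in)
β3 |J1  (C1 integral (e out))
β4 |R1  (J1 effort already set via bond 3)

b0 →J2
b1 →J3
b2 →Sf1
b3 →J1
b4 →R1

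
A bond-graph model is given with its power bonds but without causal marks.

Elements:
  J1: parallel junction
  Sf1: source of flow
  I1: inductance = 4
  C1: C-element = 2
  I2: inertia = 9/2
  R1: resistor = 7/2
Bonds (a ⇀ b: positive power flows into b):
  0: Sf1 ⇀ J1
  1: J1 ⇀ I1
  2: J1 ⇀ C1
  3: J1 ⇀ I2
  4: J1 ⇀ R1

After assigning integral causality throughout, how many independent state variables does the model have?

b0 →Sf1  (Sf1 fixes flow; stroke at Sf1)
b1 →I1  (I1: I, integral causality)
b2 →J1  (prefer integral on C1)
b3 →I2  (J1: bond 2 brought effort, rest push out)
b4 →R1  (0-jn J1 has e-setter on 2)

3  (C1, I1, I2 all integral)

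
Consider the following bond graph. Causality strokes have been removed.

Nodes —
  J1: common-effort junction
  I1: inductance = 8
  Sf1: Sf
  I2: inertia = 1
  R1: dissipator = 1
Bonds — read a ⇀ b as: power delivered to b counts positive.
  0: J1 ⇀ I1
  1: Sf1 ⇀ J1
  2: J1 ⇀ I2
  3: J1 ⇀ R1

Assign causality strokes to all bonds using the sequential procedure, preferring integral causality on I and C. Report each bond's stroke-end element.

#1 →Sf1  (Sf1 (Sf) sets flow on bond)
#0 →I1  (I1 outputs flow p/I1)
#2 →I2  (I2 outputs flow p/I2)
#3 →J1  (J1: last free bond brings effort in)

b0 stroke→I1
b1 stroke→Sf1
b2 stroke→I2
b3 stroke→J1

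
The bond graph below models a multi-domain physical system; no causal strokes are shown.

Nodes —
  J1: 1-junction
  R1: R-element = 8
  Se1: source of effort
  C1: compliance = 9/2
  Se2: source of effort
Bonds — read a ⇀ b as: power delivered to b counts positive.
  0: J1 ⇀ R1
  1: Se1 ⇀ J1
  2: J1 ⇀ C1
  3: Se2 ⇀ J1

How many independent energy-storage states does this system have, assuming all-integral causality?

β1 stroke→J1  (source Se1 imposes e)
β3 stroke→J1  (Se2: effort source, stroke at far end)
β2 stroke→J1  (prefer integral on C1)
β0 stroke→R1  (closing 1-jn rule on J1)

1  (C1 all integral)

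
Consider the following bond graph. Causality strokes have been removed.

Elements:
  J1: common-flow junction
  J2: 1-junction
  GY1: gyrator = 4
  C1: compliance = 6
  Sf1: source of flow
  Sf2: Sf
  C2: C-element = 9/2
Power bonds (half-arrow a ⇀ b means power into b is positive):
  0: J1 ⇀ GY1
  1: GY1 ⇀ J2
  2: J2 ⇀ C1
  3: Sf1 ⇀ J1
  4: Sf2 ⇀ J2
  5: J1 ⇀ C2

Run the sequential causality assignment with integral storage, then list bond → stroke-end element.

bond 0 →J1
bond 1 →J2
bond 2 →J2
bond 3 →Sf1
bond 4 →Sf2
bond 5 →J1

β3 stroke→Sf1  (Sf1: flow source, stroke at near end)
β4 stroke→Sf2  (source Sf2 imposes f)
β0 stroke→J1  (1-jn J1 has f-setter on 3)
β5 stroke→J1  (J1: bond 3 brought flow, rest push out)
β1 stroke→J2  (J2 flow already set via bond 4)
β2 stroke→J2  (common-f at J2 fixed by 4)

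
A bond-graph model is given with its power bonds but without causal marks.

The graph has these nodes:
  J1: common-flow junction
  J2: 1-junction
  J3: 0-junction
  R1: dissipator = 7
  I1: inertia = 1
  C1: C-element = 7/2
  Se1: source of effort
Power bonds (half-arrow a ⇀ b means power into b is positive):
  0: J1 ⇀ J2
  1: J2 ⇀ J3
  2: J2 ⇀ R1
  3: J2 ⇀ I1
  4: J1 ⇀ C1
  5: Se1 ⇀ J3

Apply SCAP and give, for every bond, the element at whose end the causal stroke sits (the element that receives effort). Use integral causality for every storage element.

β0 stroke→J2
β1 stroke→J2
β2 stroke→J2
β3 stroke→I1
β4 stroke→J1
β5 stroke→J3

β5 |J3  (source Se1 imposes e)
β1 |J2  (J3 effort already set via bond 5)
β3 |I1  (I1 integral (f out))
β0 |J2  (common-f at J2 fixed by 3)
β2 |J2  (J2 flow already set via bond 3)
β4 |J1  (J1 flow already set via bond 0)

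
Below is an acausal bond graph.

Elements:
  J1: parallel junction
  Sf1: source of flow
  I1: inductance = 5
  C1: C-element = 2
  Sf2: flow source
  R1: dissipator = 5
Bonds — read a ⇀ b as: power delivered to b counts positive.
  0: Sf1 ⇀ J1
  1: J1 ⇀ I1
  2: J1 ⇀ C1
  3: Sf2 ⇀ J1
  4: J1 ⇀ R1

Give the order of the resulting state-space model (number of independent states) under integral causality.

2  (C1, I1 all integral)

#0 →Sf1  (source Sf1 imposes f)
#3 →Sf2  (Sf2 fixes flow; stroke at Sf2)
#1 →I1  (I1: I, integral causality)
#2 →J1  (C1 outputs effort q/C1)
#4 →R1  (J1 effort already set via bond 2)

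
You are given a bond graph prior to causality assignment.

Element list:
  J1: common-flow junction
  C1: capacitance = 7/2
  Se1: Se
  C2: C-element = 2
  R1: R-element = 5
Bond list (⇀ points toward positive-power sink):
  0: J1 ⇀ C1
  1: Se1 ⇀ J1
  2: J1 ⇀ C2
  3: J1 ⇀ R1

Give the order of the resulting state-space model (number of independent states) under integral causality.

2  (C1, C2 all integral)

b1 stroke at J1  (Se1 (Se) sets effort on bond)
b0 stroke at J1  (C1 outputs effort q/C1)
b2 stroke at J1  (C2: C, integral causality)
b3 stroke at R1  (J1: last free bond brings flow in)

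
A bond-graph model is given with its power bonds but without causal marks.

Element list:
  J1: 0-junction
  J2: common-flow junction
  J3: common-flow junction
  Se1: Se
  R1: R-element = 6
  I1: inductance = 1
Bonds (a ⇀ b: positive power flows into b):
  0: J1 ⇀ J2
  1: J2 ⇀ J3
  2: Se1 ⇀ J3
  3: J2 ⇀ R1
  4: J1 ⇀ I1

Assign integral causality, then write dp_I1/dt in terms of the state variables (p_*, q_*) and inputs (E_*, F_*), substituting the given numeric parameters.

dp_I1/dt = -E_Se1 - 6*p_I1

b2 stroke at J3  (Se1: effort source, stroke at far end)
b1 stroke at J2  (J3: last free bond brings flow in)
b4 stroke at I1  (I1 outputs flow p/I1)
b0 stroke at J1  (J1: last free bond brings effort in)
b3 stroke at J2  (common-f at J2 fixed by 0)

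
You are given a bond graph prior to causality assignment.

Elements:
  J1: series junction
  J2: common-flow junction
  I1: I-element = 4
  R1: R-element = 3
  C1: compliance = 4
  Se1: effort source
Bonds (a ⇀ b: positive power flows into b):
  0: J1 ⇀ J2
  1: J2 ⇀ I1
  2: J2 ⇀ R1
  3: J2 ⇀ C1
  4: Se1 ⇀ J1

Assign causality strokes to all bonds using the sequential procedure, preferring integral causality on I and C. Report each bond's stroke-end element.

bond 0 |J2
bond 1 |I1
bond 2 |J2
bond 3 |J2
bond 4 |J1

b4 |J1  (Se1 (Se) sets effort on bond)
b0 |J2  (J1: last free bond brings flow in)
b1 |I1  (I1 integral (f out))
b2 |J2  (1-jn J2 has f-setter on 1)
b3 |J2  (J2: bond 1 brought flow, rest push out)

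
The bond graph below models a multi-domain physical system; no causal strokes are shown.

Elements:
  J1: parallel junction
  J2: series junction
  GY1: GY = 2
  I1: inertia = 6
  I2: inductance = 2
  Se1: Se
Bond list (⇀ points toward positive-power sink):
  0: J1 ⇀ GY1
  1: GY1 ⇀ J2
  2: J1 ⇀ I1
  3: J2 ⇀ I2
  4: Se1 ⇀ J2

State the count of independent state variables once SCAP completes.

2  (I1, I2 all integral)

#4 stroke→J2  (Se1: effort source, stroke at far end)
#2 stroke→I1  (I1: I, integral causality)
#0 stroke→J1  (J1 needs exactly one e-in)
#1 stroke→J2  (GY1 both-in/both-out from 0)
#3 stroke→I2  (closing 1-jn rule on J2)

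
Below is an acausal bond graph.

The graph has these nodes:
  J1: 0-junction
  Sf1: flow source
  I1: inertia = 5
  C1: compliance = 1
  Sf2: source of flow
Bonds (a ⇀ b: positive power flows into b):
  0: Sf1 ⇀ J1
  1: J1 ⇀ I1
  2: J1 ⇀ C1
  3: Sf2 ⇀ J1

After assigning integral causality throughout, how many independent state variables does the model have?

2  (C1, I1 all integral)

#0 stroke→Sf1  (Sf1 (Sf) sets flow on bond)
#3 stroke→Sf2  (source Sf2 imposes f)
#1 stroke→I1  (I1: I, integral causality)
#2 stroke→J1  (J1 needs exactly one e-in)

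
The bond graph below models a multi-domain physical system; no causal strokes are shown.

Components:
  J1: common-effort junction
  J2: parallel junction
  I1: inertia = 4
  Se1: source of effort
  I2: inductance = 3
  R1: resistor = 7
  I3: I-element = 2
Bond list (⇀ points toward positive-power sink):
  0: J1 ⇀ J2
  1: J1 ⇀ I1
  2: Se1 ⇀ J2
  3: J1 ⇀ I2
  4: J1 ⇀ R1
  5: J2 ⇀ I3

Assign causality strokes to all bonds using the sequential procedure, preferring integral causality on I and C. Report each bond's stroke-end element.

#0 →J1
#1 →I1
#2 →J2
#3 →I2
#4 →R1
#5 →I3

#2 |J2  (source Se1 imposes e)
#0 |J1  (J2 effort already set via bond 2)
#5 |I3  (J2: bond 2 brought effort, rest push out)
#1 |I1  (common-e at J1 fixed by 0)
#3 |I2  (J1: bond 0 brought effort, rest push out)
#4 |R1  (0-jn J1 has e-setter on 0)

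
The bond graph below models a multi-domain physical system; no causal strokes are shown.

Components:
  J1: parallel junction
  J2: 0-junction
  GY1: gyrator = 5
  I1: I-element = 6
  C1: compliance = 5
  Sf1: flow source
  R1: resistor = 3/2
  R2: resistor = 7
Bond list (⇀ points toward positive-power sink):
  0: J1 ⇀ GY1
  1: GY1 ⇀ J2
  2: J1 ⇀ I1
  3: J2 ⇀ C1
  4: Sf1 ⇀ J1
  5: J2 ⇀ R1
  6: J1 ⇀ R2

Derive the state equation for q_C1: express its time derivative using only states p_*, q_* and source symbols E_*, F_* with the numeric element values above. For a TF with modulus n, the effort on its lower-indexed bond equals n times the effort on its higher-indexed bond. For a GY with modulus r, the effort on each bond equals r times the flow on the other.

dq_C1/dt = 7*F_Sf1/5 - 7*p_I1/30 - 71*q_C1/375

#4 |Sf1  (Sf1: flow source, stroke at near end)
#2 |I1  (I1 integral (f out))
#3 |J2  (C1 integral (e out))
#1 |GY1  (common-e at J2 fixed by 3)
#5 |R1  (common-e at J2 fixed by 3)
#0 |GY1  (GY1: gyrator matches bond 1)
#6 |J1  (only one effort-in slot at J1)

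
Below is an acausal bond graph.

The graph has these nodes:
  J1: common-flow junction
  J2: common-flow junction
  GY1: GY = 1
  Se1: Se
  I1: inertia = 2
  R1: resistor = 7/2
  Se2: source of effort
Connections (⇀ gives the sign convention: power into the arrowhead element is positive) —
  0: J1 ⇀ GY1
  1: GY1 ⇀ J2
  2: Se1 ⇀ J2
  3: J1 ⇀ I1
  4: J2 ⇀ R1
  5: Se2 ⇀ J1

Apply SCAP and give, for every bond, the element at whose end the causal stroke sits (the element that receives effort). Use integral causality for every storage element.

β0 →J1
β1 →J2
β2 →J2
β3 →I1
β4 →R1
β5 →J1

b2 |J2  (Se1 fixes effort; stroke away)
b5 |J1  (source Se2 imposes e)
b3 |I1  (I1 outputs flow p/I1)
b0 |J1  (J1: bond 3 brought flow, rest push out)
b1 |J2  (through GY1, causality inverts; strokes same side of GY1)
b4 |R1  (only one flow-in slot at J2)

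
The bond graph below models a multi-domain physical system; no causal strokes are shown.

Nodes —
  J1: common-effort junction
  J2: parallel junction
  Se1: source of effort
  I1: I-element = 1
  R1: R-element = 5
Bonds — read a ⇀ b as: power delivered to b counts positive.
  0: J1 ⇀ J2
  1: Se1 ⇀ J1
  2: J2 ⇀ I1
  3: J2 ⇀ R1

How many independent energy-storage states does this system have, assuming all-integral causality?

β1 |J1  (Se1 fixes effort; stroke away)
β0 |J2  (0-jn J1 has e-setter on 1)
β2 |I1  (J2: bond 0 brought effort, rest push out)
β3 |R1  (common-e at J2 fixed by 0)

1  (I1 all integral)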